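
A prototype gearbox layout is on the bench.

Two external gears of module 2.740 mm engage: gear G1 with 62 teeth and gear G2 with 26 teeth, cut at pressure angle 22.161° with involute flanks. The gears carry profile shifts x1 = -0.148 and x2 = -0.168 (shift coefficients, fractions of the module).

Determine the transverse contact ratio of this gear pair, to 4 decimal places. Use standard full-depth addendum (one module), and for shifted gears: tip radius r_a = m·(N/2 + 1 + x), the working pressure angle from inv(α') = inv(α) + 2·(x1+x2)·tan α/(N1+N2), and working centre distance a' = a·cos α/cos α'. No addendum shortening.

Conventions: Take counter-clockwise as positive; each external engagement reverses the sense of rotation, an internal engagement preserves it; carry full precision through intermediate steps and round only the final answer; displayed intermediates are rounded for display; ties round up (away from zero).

1.6786

recognized (one external pair, fixed centres): single-mesh tooth geometry, m = 2.740, N1 = 62, N2 = 26
base radii: r_b1 = 78.665275, r_b2 = 32.988664
tip radii: r_a1 = 87.274480, r_a2 = 37.899680
inv(α') = inv(22.161°) + 2·(-0.148-0.168)·tan α/(62+26) = 0.01759106  ⇒  α' = 21.09525°
a' = a·cos α / cos α' = 120.5600·cos 22.161°/cos 21.09525° = 119.674089
action lengths: √(r_a1²−r_b1²) = 37.796950, √(r_a2²−r_b2²) = 18.658344
base pitch p_b = π·m·cos α = 7.972073
CR = (37.796950 + 18.658344 − 119.674089·sin 21.09525°)/7.972073 = 1.678644
contact ratio ≈ 1.6786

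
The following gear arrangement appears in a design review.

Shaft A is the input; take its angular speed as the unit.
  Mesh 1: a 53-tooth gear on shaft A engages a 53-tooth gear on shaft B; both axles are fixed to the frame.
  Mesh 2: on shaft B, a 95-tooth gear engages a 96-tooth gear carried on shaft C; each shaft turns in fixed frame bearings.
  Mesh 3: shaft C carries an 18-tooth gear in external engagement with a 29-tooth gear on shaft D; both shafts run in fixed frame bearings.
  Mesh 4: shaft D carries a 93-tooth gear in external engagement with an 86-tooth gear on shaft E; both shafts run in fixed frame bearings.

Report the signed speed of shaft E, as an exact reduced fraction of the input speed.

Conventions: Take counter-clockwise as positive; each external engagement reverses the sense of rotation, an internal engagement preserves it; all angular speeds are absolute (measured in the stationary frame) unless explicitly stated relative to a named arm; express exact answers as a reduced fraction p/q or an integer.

4-mesh fixed-axis compound train (all bearings frame-fixed)
mesh 1 [53T→53T]: |ω|/ω_in = 1×53/53 = 1, sense flips to −
mesh 2 [95T→96T]: |ω|/ω_in = 1×95/96 = 95/96, sense flips to +
mesh 3 [18T→29T]: |ω|/ω_in = (95/96)×18/29 = 285/464, sense flips to −
mesh 4 [93T→86T]: |ω|/ω_in = (285/464)×93/86 = 26505/39904, sense flips to +
signed output speed (× input speed) = 26505/39904

26505/39904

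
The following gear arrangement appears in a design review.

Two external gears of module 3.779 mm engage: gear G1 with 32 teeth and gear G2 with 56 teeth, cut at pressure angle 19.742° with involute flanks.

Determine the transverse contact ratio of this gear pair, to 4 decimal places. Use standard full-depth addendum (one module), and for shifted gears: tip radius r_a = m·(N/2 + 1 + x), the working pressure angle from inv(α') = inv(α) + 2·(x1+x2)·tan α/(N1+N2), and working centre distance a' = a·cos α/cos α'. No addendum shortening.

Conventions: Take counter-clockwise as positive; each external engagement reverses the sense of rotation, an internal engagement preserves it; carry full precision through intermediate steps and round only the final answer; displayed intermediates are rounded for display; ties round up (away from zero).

topology: single-mesh involute geometry — m = 3.779, 32T/56T pair
base radii: r_b1 = 56.910119, r_b2 = 99.592708
tip radii: r_a1 = 64.243000, r_a2 = 109.591000
no profile shift: α' = α, a' = a
action lengths: √(r_a1²−r_b1²) = 29.806064, √(r_a2²−r_b2²) = 45.732699
base pitch p_b = π·m·cos α = 11.174276
CR = (29.806064 + 45.732699 − 166.276000·sin 19.74200°)/11.174276 = 1.733730
contact ratio ≈ 1.7337

1.7337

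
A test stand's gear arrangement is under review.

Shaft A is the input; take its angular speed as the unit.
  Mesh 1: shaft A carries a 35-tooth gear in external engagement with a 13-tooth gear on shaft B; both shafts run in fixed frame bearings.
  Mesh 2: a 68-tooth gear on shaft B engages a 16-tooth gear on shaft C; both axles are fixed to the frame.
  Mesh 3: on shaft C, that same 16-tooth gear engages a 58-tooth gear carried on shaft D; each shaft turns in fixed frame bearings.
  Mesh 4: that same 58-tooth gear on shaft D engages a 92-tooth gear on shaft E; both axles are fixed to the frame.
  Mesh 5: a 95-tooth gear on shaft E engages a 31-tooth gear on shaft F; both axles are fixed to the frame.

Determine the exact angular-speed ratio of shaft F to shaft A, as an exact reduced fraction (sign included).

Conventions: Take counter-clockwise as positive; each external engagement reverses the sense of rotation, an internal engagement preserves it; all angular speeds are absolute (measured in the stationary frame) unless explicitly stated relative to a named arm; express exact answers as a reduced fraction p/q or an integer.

-56525/9269

class = fixed-axis compound train [5 meshes; 5 ratios multiply, 5 sense flips]
mesh 1 [35T→13T]: running ratio 35/13, sense −
mesh 2 [68T→16T]: running ratio 595/52, sense +
mesh 3 [16T→58T]: running ratio 1190/377, sense −
mesh 4 [58T→92T]: running ratio 595/299, sense +
mesh 5 [95T→31T]: running ratio 56525/9269, sense −
ω_out/ω_in = -56525/9269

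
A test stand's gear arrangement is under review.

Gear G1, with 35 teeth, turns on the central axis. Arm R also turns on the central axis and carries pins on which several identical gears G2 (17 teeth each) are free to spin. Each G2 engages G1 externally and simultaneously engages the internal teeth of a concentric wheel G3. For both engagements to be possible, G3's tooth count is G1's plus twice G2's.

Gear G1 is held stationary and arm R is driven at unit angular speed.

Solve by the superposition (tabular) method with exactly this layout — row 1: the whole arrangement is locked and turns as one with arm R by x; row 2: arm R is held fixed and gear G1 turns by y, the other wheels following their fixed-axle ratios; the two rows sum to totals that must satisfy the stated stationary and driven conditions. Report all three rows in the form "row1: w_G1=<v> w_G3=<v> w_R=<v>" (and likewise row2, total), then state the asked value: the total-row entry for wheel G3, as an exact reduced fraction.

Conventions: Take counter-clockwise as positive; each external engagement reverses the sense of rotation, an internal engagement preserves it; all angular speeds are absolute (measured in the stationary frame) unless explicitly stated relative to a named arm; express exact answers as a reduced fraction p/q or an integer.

topology: planetary set — G1 35T / G2 17T / G3 69T, arm = carrier (Willis)
row 1 (train locked, turned with arm): all members turn x
superposition row 2 [arm held]: sun y, ring −(35/69)·y, arm 0
boundary: total ω_sun = x + y = 0 and total ω_arm = x = 1  ⇒  y = -1, x = 1
row 2 ring = −(35/69)·(-1) = 35/69
totals (row 1 + row 2): sun 1 + (-1) = 0, ring 1 + 35/69 = 104/69, arm 1 + 0 = 1
asked cell (total, ring) = 104/69

row1: w_G1=1 w_G3=1 w_R=1
row2: w_G1=-1 w_G3=35/69 w_R=0
total: w_G1=0 w_G3=104/69 w_R=1
asked value: 104/69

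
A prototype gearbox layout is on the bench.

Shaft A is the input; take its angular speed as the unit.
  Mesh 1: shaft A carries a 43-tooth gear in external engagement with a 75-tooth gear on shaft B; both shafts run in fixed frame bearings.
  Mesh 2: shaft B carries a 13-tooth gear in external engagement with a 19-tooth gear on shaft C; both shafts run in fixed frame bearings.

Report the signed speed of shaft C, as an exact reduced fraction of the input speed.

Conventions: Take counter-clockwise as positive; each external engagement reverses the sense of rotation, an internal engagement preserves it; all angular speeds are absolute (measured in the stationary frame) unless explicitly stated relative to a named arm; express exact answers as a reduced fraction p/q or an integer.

559/1425

2-mesh fixed-axis compound train (all bearings frame-fixed)
mesh 1 [43T→75T]: |ω|/ω_in = 1×43/75 = 43/75, sense flips to −
mesh 2 [13T→19T]: |ω|/ω_in = (43/75)×13/19 = 559/1425, sense flips to +
signed output speed (× input speed) = 559/1425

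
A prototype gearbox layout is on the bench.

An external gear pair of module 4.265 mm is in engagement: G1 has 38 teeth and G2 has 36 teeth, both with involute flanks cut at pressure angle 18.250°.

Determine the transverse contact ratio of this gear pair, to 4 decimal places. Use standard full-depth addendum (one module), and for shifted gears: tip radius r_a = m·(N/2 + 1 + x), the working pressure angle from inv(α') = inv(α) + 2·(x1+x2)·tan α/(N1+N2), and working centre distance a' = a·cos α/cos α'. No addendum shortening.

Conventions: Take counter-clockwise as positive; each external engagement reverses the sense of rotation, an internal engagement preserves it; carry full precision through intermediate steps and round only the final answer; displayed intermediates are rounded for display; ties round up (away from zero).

1.7871

recognized (one external pair, fixed centres): single-mesh tooth geometry, m = 4.265, N1 = 38, N2 = 36
base radii: r_b1 = 76.958869, r_b2 = 72.908402
tip radii: r_a1 = 85.300000, r_a2 = 81.035000
no profile shift: α' = α, a' = a
action lengths: √(r_a1²−r_b1²) = 36.788891, √(r_a2²−r_b2²) = 35.369989
base pitch p_b = π·m·cos α = 12.724917
CR = (36.788891 + 35.369989 − 157.805000·sin 18.25000°)/12.724917 = 1.787050
contact ratio ≈ 1.7871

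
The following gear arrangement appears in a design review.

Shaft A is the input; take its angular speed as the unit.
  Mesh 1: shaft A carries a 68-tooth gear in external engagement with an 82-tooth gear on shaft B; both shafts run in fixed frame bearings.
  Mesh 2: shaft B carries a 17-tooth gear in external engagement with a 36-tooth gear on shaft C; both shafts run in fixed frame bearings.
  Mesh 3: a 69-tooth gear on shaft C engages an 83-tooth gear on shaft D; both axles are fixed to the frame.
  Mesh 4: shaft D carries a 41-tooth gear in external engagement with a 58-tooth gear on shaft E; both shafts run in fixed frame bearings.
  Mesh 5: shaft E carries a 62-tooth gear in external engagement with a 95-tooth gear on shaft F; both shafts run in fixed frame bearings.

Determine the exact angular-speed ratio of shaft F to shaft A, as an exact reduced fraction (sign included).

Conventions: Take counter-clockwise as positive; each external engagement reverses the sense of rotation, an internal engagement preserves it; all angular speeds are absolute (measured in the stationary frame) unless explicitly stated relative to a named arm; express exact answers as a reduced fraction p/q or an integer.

class = fixed-axis compound train [5 meshes; 5 ratios multiply, 5 sense flips]
mesh 1 [68T→82T]: running ratio 34/41, sense −
mesh 2 [17T→36T]: running ratio 289/738, sense +
mesh 3 [69T→83T]: running ratio 6647/20418, sense −
mesh 4 [41T→58T]: running ratio 6647/28884, sense +
mesh 5 [62T→95T]: running ratio 206057/1371990, sense −
ω_out/ω_in = -206057/1371990

-206057/1371990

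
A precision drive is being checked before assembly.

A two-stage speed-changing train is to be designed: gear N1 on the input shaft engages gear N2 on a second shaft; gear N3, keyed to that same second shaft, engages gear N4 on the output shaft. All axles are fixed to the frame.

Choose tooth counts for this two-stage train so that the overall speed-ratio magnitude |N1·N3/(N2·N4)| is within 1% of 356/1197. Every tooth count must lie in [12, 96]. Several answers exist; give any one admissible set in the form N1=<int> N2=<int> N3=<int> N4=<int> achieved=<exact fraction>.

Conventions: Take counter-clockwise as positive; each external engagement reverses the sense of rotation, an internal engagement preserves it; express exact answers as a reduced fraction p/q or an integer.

design class (target 356/1197): fixed-axis compound train
target = 356/1197 in lowest terms: an exact hit needs N1·N3 = k·356 and N2·N4 = k·1197 for one integer k, every count in [12, 96]; additionally prefer no 1:1 stage (N1 ≠ N2, N3 ≠ N4)
k = 1…2: no 1:1-free in-range split of k·356 and k·1197 into factor pairs; take k = 3
k = 3: N1·N3 = 1068 = 12·89, N2·N4 = 3591 = 57·63
achieved = 12·89/(57·63) = 356/1197; |achieved − target| = 0 ≤ 89/29925 ✓

N1=12 N2=57 N3=89 N4=63 achieved=356/1197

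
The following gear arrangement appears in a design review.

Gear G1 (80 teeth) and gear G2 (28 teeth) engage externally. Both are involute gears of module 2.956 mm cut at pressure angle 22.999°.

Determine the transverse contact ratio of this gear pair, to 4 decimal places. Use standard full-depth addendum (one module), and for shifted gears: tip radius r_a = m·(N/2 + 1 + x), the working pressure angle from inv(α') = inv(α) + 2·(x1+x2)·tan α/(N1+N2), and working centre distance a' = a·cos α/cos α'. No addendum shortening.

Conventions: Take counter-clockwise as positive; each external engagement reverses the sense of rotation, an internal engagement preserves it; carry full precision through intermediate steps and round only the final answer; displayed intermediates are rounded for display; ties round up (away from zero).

topology: single-mesh involute geometry — m = 2.956, 80T/28T pair
base radii: r_b1 = 108.841300, r_b2 = 38.094455
tip radii: r_a1 = 121.196000, r_a2 = 44.340000
no profile shift: α' = α, a' = a
action lengths: √(r_a1²−r_b1²) = 53.310804, √(r_a2²−r_b2²) = 22.690264
base pitch p_b = π·m·cos α = 8.548376
CR = (53.310804 + 22.690264 − 159.624000·sin 22.99900°)/8.548376 = 1.594872
contact ratio ≈ 1.5949

1.5949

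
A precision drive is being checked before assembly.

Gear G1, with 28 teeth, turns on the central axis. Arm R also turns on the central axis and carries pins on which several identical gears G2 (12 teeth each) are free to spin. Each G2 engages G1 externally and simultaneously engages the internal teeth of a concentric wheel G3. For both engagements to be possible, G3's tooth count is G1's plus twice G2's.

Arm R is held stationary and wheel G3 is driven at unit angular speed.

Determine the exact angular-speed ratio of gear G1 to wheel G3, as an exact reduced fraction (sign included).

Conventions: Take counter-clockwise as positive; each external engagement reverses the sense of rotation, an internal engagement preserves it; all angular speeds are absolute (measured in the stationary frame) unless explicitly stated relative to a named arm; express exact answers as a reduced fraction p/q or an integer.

-13/7

planetary set (28T centre, 12T on arm, 52T internal) — Willis relation
ring teeth: 28 + 2·12 = 52
28(ω_sun−ω_arm) = −52(ω_ring−ω_arm),  ω_arm = 0, ω_ring = 1
ω_sun = 0 − (52/28)(1−0) = -13/7
ω_out/ω_in = -13/7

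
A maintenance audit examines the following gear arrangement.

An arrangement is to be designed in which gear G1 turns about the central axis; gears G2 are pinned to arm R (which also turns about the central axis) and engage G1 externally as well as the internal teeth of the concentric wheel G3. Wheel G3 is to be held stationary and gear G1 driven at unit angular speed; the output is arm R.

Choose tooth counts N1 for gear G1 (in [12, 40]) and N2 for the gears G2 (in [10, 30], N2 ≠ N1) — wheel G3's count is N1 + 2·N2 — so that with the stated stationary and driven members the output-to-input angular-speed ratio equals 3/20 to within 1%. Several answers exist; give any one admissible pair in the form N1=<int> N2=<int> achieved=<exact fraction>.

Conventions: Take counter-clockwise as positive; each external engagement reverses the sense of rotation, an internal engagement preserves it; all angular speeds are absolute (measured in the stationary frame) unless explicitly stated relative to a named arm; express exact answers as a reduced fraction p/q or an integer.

topology: planetary set — design target 3/20, arm = carrier (Willis)
Willis with ω_ring = 0: ω_arm/ω_sun = N1/(N1+N3); set equal to 3/20  ⇒  N3/N1 = 1/(3/20) − 1 = 17/3
N3 = N1 + 2·N2  ⇒  N2/N1 = (N3/N1 − 1)/2 = (17/3 − 1)/2 = 7/3
smallest multiple with N1 ≥ 12 and N2 ≥ 10: k = 4  ⇒  N1 = 4·3 = 12, N2 = 4·7 = 28 (N1 ≤ 40, N2 ≤ 30, N2 ≠ N1 ✓), N3 = 12 + 2·28 = 68
check: N1/(N1+N3) with N1 = 12, N3 = 68 gives 3/20; |achieved − target| = 0 ≤ 3/2000 ✓

N1=12 N2=28 achieved=3/20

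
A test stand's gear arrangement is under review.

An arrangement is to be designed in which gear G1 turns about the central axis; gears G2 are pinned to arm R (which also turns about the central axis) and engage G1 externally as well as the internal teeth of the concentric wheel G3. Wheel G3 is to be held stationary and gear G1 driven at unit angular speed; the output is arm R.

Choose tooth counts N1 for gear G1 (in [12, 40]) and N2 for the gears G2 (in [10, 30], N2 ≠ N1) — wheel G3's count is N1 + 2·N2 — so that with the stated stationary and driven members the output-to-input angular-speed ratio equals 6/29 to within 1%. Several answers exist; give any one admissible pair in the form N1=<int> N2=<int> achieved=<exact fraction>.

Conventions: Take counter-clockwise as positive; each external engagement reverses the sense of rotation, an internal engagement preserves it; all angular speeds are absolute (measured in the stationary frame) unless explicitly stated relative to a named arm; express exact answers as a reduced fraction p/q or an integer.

N1=12 N2=17 achieved=6/29

planetary set to be sized for 6/29 (Willis relation)
Willis with ω_ring = 0: ω_arm/ω_sun = N1/(N1+N3); set equal to 6/29  ⇒  N3/N1 = 1/(6/29) − 1 = 23/6
N3 = N1 + 2·N2  ⇒  N2/N1 = (N3/N1 − 1)/2 = (23/6 − 1)/2 = 17/12
smallest multiple with N1 ≥ 12 and N2 ≥ 10: k = 1  ⇒  N1 = 1·12 = 12, N2 = 1·17 = 17 (N1 ≤ 40, N2 ≤ 30, N2 ≠ N1 ✓), N3 = 12 + 2·17 = 46
check: N1/(N1+N3) with N1 = 12, N3 = 46 gives 6/29; |achieved − target| = 0 ≤ 3/1450 ✓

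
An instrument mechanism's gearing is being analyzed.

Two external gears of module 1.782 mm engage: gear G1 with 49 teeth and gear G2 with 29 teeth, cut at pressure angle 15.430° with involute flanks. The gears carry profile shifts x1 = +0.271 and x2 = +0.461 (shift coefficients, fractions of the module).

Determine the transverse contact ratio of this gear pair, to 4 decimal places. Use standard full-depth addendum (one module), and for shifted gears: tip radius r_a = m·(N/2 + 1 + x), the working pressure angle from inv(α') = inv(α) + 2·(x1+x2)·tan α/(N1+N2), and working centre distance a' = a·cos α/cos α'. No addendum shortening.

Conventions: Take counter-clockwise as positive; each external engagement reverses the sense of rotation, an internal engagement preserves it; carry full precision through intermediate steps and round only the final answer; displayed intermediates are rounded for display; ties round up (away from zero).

recognized (one external pair, fixed centres): single-mesh tooth geometry, m = 1.782, N1 = 49, N2 = 29
base radii: r_b1 = 42.085365, r_b2 = 24.907665
tip radii: r_a1 = 45.923922, r_a2 = 28.442502
inv(α') = inv(15.430°) + 2·(+0.271+0.461)·tan α/(49+29) = 0.01188548  ⇒  α' = 18.58964°
a' = a·cos α / cos α' = 69.4980·cos 15.430°/cos 18.58964° = 70.680721
action lengths: √(r_a1²−r_b1²) = 18.380116, √(r_a2²−r_b2²) = 13.732594
base pitch p_b = π·m·cos α = 5.396534
CR = (18.380116 + 13.732594 − 70.680721·sin 18.58964°)/5.396534 = 1.775315
contact ratio ≈ 1.7753

1.7753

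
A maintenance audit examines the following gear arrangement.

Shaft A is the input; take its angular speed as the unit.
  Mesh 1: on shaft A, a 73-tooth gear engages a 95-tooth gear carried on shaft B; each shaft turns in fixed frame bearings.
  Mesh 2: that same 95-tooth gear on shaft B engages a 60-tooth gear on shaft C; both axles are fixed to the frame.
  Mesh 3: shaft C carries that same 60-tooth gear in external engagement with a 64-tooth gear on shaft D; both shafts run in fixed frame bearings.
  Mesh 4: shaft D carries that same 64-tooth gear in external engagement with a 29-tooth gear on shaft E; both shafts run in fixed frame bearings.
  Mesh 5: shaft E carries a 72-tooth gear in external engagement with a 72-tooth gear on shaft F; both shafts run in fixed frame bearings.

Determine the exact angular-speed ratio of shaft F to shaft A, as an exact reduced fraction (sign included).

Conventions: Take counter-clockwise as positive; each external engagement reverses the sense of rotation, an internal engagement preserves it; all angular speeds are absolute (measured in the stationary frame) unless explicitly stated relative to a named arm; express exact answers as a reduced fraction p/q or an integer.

class = fixed-axis compound train [5 meshes; 5 ratios multiply, 5 sense flips]
mesh 1 [73T→95T]: running ratio 73/95, sense −
mesh 2 [95T→60T]: running ratio 73/60, sense +
mesh 3 [60T→64T]: running ratio 73/64, sense −
mesh 4 [64T→29T]: running ratio 73/29, sense +
mesh 5 [72T→72T]: running ratio 73/29, sense −
ω_out/ω_in = -73/29

-73/29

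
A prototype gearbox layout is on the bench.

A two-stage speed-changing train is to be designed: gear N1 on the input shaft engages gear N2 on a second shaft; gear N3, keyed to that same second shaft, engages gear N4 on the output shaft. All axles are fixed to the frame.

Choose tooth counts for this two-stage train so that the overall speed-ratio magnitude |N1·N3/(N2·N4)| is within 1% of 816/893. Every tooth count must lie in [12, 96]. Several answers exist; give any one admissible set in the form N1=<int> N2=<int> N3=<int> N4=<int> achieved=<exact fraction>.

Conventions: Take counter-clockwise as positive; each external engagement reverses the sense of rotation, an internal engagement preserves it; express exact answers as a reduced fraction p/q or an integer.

N1=12 N2=19 N3=68 N4=47 achieved=816/893

class = fixed-axis compound train [2-stage, 816/893 wanted]
target = 816/893 in lowest terms: an exact hit needs N1·N3 = k·816 and N2·N4 = k·893 for one integer k, every count in [12, 96]; additionally prefer no 1:1 stage (N1 ≠ N2, N3 ≠ N4)
k = 1: N1·N3 = 816 = 12·68, N2·N4 = 893 = 19·47
achieved = 12·68/(19·47) = 816/893; |achieved − target| = 0 ≤ 204/22325 ✓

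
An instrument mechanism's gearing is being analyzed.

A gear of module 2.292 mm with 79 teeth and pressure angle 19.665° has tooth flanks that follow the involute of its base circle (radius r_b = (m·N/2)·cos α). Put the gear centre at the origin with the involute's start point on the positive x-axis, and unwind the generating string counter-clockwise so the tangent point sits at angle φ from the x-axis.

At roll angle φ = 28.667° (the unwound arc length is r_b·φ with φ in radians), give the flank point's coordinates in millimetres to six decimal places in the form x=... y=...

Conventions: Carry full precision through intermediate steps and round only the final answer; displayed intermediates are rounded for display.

topology: single-mesh involute geometry — m = 2.292, N = 79
pitch radius r_p = m·N/2 = 2.292·79/2 = 90.534000
base radius r_b = r_p·cos α = 90.534000·cos 19.665° = 85.253721
roll angle φ = 28.667° = 0.50033354 rad
x = r_b·(cos φ + φ·sin φ) = 95.266065
y = r_b·(sin φ − φ·cos φ) = 3.471042

x=95.266065 y=3.471042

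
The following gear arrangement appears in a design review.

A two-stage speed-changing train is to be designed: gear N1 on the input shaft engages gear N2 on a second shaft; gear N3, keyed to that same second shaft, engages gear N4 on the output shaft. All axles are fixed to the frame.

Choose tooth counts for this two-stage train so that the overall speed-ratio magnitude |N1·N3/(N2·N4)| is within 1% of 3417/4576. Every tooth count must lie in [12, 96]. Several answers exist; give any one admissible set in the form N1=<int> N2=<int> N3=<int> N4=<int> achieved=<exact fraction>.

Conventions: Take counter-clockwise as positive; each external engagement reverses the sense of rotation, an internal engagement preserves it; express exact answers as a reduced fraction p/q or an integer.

N1=51 N2=52 N3=67 N4=88 achieved=3417/4576

2-stage fixed-axis compound train for ratio 3417/4576
target = 3417/4576 in lowest terms: an exact hit needs N1·N3 = k·3417 and N2·N4 = k·4576 for one integer k, every count in [12, 96]; additionally prefer no 1:1 stage (N1 ≠ N2, N3 ≠ N4)
k = 1: N1·N3 = 3417 = 51·67, N2·N4 = 4576 = 52·88
achieved = 51·67/(52·88) = 3417/4576; |achieved − target| = 0 ≤ 3417/457600 ✓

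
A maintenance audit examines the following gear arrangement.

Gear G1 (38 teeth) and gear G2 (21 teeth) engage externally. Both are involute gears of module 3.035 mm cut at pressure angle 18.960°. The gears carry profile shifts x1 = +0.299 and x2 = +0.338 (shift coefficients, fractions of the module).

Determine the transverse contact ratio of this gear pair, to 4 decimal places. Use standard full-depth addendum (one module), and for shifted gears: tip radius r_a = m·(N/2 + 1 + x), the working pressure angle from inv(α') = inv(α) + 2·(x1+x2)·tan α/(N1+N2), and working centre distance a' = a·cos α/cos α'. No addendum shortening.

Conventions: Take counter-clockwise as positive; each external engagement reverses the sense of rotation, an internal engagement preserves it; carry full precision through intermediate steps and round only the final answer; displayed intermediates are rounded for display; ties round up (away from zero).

1.5533

recognized (one external pair, fixed centres): single-mesh tooth geometry, m = 3.035, N1 = 38, N2 = 21
base radii: r_b1 = 54.536422, r_b2 = 30.138549
tip radii: r_a1 = 61.607465, r_a2 = 35.928330
inv(α') = inv(18.960°) + 2·(+0.299+0.338)·tan α/(38+21) = 0.02005076  ⇒  α' = 21.99893°
a' = a·cos α / cos α' = 89.5325·cos 18.960°/cos 21.99893° = 91.324212
action lengths: √(r_a1²−r_b1²) = 28.657607, √(r_a2²−r_b2²) = 19.557933
base pitch p_b = π·m·cos α = 9.017433
CR = (28.657607 + 19.557933 − 91.324212·sin 21.99893°)/9.017433 = 1.553265
contact ratio ≈ 1.5533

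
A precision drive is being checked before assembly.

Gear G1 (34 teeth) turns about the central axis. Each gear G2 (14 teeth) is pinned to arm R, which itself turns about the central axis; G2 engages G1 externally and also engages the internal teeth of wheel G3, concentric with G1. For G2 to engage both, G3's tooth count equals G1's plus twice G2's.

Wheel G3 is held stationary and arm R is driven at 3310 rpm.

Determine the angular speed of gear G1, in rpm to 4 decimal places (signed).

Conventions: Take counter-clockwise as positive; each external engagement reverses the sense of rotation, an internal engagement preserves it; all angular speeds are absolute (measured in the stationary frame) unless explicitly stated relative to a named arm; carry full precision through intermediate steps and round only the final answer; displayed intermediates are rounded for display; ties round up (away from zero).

+9345.8824 rpm

recognized (axles ride arm R): planetary set, 34/14/62 teeth
normalise by the input: solve with ω_arm = 1, then scale by 3310 rpm
ring teeth: 34 + 2·14 = 62
34(ω_sun−ω_arm) = −62(ω_ring−ω_arm),  ω_ring = 0, ω_arm = 1
ω_sun = 1 − (62/34)(0−1) = 48/17
scale: ω_sun = 48/17 × 3310 rpm = +9345.8824 rpm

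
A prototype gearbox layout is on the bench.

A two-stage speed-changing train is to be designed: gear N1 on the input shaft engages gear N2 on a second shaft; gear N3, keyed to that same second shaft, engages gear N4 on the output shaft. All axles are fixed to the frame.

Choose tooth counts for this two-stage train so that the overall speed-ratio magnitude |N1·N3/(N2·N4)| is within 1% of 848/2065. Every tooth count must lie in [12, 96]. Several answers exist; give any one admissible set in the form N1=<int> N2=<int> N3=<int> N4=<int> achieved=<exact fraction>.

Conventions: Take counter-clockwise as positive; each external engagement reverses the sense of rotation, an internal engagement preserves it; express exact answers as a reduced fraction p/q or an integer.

N1=16 N2=35 N3=53 N4=59 achieved=848/2065

design class (target 848/2065): fixed-axis compound train
target = 848/2065 in lowest terms: an exact hit needs N1·N3 = k·848 and N2·N4 = k·2065 for one integer k, every count in [12, 96]; additionally prefer no 1:1 stage (N1 ≠ N2, N3 ≠ N4)
k = 1: N1·N3 = 848 = 16·53, N2·N4 = 2065 = 35·59
achieved = 16·53/(35·59) = 848/2065; |achieved − target| = 0 ≤ 212/51625 ✓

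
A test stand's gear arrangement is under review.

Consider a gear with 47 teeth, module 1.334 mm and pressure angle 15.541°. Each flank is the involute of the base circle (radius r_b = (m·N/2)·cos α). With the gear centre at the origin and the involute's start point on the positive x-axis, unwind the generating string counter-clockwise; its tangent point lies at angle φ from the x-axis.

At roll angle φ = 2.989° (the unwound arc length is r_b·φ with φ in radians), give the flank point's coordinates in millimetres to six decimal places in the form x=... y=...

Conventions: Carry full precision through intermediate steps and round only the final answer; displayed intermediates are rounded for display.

class = single-mesh tooth geometry [base-circle involute, m = 1.334, 47T]
pitch radius r_p = m·N/2 = 1.334·47/2 = 31.349000
base radius r_b = r_p·cos α = 31.349000·cos 15.541° = 30.202848
roll angle φ = 2.989° = 0.05216789 rad
x = r_b·(cos φ + φ·sin φ) = 30.243919
y = r_b·(sin φ − φ·cos φ) = 0.001429

x=30.243919 y=0.001429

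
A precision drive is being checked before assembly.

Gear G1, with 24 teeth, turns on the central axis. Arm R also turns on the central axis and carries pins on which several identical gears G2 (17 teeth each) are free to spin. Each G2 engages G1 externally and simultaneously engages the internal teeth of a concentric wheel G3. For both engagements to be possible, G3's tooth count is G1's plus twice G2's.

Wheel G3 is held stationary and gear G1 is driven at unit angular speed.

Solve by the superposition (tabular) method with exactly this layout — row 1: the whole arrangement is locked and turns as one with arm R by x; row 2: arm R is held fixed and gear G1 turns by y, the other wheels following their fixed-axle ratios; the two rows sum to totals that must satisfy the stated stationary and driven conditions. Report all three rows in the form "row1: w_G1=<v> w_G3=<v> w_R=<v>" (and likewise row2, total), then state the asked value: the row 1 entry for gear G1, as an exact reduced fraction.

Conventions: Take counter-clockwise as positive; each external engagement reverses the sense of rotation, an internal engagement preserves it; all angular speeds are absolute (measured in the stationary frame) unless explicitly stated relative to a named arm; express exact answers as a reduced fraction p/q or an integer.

row1: w_G1=12/41 w_G3=12/41 w_R=12/41
row2: w_G1=29/41 w_G3=-12/41 w_R=0
total: w_G1=1 w_G3=0 w_R=12/41
asked value: 12/41

recognized (axles ride arm R): planetary set, 24/17/58 teeth
superposition row 1 [locked train]: every member turns x
row 2 (arm held, sun turns y): ω_ring = −(24/58)·y, ω_arm = 0
boundary: total ω_ring = x − (24/58)·y = 0 and total ω_sun = x + y = 1  ⇒  y = 29/41, x = 12/41
row 2 ring = −(24/58)·29/41 = -12/41
totals (row 1 + row 2): sun 12/41 + 29/41 = 1, ring 12/41 + (-12/41) = 0, arm 12/41 + 0 = 12/41
asked cell (row1, sun) = 12/41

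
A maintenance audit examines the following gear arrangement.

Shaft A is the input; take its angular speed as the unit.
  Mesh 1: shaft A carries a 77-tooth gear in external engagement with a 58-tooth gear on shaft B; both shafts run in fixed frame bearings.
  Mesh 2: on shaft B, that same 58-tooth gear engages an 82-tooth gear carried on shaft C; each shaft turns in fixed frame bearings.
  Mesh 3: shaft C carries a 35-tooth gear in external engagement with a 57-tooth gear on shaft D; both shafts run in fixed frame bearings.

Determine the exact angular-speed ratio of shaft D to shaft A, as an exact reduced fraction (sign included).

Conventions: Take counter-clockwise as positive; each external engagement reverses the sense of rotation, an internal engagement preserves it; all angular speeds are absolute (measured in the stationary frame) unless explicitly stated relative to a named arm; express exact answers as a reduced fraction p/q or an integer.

class = fixed-axis compound train [3 meshes; 3 ratios multiply, 3 sense flips]
mesh 1 [77T→58T]: running ratio 77/58, sense −
mesh 2 [58T→82T]: running ratio 77/82, sense +
mesh 3 [35T→57T]: running ratio 2695/4674, sense −
ω_out/ω_in = -2695/4674

-2695/4674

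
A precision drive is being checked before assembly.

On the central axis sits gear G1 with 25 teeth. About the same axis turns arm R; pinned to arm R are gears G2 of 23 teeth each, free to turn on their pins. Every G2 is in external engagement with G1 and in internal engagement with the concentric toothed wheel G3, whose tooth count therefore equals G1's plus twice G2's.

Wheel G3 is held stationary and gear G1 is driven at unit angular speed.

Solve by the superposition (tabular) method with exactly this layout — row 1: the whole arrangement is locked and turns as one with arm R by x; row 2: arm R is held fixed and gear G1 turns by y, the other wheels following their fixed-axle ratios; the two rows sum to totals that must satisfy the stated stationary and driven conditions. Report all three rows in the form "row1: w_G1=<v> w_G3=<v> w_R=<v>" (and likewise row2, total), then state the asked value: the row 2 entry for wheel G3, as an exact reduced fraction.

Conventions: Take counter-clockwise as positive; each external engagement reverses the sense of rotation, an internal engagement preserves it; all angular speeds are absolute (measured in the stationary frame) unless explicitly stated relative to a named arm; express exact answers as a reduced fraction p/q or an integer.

row1: w_G1=25/96 w_G3=25/96 w_R=25/96
row2: w_G1=71/96 w_G3=-25/96 w_R=0
total: w_G1=1 w_G3=0 w_R=25/96
asked value: -25/96

topology: planetary set — G1 25T / G2 23T / G3 71T, arm = carrier (Willis)
row 1 (train locked, turned with arm): all members turn x
row 2: sun turns y, ring = −(25/71)·y, arm 0
boundary: total ω_ring = x − (25/71)·y = 0 and total ω_sun = x + y = 1  ⇒  y = 71/96, x = 25/96
row 2 ring = −(25/71)·71/96 = -25/96
totals (row 1 + row 2): sun 25/96 + 71/96 = 1, ring 25/96 + (-25/96) = 0, arm 25/96 + 0 = 25/96
asked cell (row2, ring) = -25/96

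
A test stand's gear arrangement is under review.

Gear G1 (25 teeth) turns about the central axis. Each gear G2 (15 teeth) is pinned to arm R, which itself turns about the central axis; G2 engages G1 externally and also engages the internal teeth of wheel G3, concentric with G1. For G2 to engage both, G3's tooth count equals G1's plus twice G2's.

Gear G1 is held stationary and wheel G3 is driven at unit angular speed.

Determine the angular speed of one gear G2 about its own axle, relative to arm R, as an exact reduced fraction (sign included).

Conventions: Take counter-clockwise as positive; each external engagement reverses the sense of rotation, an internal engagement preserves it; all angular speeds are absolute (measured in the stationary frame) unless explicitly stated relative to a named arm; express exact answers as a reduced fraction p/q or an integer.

topology: planetary set — G1 25T / G2 15T / G3 55T, arm = carrier (Willis)
ring teeth: 25 + 2·15 = 55
25(ω_sun−ω_arm) = −55(ω_ring−ω_arm),  ω_sun = 0, ω_ring = 1
25(0−ω_arm) = −55(1−ω_arm)  ⇒  80·ω_arm = 55  ⇒  ω_arm = 11/16
sun–planet mesh: 25·(0−11/16) = −15·(ω_p−ω_arm)  ⇒  ω_p−ω_arm = 55/48
exact speed ratio = 55/48

55/48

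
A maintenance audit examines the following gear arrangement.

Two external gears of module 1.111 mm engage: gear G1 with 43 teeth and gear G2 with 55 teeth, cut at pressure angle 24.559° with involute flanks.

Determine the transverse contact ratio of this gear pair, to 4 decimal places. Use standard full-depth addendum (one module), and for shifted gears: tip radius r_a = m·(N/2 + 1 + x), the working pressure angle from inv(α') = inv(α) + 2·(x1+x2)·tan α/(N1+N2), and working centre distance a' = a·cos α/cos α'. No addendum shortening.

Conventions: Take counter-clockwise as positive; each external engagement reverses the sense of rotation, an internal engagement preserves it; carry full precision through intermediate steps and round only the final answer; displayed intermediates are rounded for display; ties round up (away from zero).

topology: single-mesh involute geometry — m = 1.111, 43T/55T pair
base radii: r_b1 = 21.725578, r_b2 = 27.788530
tip radii: r_a1 = 24.997500, r_a2 = 31.663500
no profile shift: α' = α, a' = a
action lengths: √(r_a1²−r_b1²) = 12.364233, √(r_a2²−r_b2²) = 15.178103
base pitch p_b = π·m·cos α = 3.174554
CR = (12.364233 + 15.178103 − 54.439000·sin 24.55900°)/3.174554 = 1.548517
contact ratio ≈ 1.5485

1.5485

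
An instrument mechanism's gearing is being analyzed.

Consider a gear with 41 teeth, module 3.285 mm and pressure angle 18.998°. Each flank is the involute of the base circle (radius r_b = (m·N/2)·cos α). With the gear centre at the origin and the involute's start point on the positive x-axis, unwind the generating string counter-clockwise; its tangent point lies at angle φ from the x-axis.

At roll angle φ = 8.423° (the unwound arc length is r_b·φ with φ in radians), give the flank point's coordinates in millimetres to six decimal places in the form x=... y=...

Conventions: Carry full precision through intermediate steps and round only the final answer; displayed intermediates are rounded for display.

x=64.358691 y=0.067288

recognized (one wheel, involute flank): single-mesh tooth geometry, m = 3.285, N = 41
pitch radius r_p = m·N/2 = 3.285·41/2 = 67.342500
base radius r_b = r_p·cos α = 67.342500·cos 18.998° = 63.674350
roll angle φ = 8.423° = 0.14700908 rad
x = r_b·(cos φ + φ·sin φ) = 64.358691
y = r_b·(sin φ − φ·cos φ) = 0.067288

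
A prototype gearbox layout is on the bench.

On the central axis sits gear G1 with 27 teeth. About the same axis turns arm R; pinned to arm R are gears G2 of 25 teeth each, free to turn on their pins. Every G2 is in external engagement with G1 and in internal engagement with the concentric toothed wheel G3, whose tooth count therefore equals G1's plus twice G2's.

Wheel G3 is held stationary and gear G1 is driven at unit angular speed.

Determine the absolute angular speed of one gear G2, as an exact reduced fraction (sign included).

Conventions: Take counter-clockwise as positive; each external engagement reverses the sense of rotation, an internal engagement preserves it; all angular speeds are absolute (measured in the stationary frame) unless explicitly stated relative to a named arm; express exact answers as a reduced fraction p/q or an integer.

-27/50

planetary set (27T centre, 25T on arm, 77T internal) — Willis relation
ring teeth: 27 + 2·25 = 77
27(ω_sun−ω_arm) = −77(ω_ring−ω_arm),  ω_ring = 0, ω_sun = 1
27(1−ω_arm) = −77(0−ω_arm)  ⇒  104·ω_arm = 27  ⇒  ω_arm = 27/104
sun–planet mesh: 27·(1−27/104) = −25·(ω_p−ω_arm)  ⇒  ω_p−ω_arm = -2079/2600
ω_p = 27/104 − 2079/2600 = -27/50
exact speed ratio = -27/50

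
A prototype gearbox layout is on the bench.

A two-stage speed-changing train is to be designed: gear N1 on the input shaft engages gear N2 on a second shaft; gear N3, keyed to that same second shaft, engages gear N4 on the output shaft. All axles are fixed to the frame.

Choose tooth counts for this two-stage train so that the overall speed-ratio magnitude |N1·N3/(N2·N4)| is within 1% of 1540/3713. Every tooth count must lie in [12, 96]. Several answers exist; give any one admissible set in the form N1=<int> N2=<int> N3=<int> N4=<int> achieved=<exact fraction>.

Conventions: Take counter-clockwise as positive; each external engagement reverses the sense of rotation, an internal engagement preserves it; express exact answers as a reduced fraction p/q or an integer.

topology: fixed-axis compound train — 2 stages, target 1540/3713
target = 1540/3713 in lowest terms: an exact hit needs N1·N3 = k·1540 and N2·N4 = k·3713 for one integer k, every count in [12, 96]; additionally prefer no 1:1 stage (N1 ≠ N2, N3 ≠ N4)
k = 1: N1·N3 = 1540 = 20·77, N2·N4 = 3713 = 47·79
achieved = 20·77/(47·79) = 1540/3713; |achieved − target| = 0 ≤ 77/18565 ✓

N1=20 N2=47 N3=77 N4=79 achieved=1540/3713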